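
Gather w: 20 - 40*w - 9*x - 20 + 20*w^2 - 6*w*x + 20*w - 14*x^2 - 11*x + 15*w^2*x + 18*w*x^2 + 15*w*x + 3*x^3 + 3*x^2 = w^2*(15*x + 20) + w*(18*x^2 + 9*x - 20) + 3*x^3 - 11*x^2 - 20*x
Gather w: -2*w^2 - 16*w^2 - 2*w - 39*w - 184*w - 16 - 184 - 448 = -18*w^2 - 225*w - 648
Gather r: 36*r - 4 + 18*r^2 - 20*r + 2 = 18*r^2 + 16*r - 2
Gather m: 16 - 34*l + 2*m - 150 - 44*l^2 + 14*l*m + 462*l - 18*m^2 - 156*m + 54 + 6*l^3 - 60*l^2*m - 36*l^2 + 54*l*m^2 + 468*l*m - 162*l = 6*l^3 - 80*l^2 + 266*l + m^2*(54*l - 18) + m*(-60*l^2 + 482*l - 154) - 80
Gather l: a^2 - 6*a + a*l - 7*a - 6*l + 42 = a^2 - 13*a + l*(a - 6) + 42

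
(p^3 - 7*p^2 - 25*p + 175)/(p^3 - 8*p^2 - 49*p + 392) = (p^2 - 25)/(p^2 - p - 56)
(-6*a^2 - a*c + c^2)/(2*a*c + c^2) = (-3*a + c)/c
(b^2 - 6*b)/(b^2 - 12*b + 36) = b/(b - 6)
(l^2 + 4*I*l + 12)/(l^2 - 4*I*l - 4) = (l + 6*I)/(l - 2*I)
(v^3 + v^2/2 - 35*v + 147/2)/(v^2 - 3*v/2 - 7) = (v^2 + 4*v - 21)/(v + 2)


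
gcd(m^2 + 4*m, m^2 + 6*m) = m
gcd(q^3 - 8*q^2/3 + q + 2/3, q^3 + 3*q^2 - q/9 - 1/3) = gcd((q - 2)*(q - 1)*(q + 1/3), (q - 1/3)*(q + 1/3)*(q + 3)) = q + 1/3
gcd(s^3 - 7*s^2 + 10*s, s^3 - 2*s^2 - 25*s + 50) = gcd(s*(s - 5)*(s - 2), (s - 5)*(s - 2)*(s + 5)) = s^2 - 7*s + 10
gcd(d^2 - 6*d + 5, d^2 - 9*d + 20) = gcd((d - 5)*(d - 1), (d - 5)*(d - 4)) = d - 5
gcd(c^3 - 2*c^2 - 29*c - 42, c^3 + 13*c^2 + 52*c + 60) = c + 2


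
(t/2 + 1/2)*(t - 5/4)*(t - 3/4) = t^3/2 - t^2/2 - 17*t/32 + 15/32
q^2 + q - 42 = (q - 6)*(q + 7)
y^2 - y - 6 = (y - 3)*(y + 2)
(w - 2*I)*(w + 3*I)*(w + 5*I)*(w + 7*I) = w^4 + 13*I*w^3 - 41*w^2 + 37*I*w - 210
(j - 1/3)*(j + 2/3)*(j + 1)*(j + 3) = j^4 + 13*j^3/3 + 37*j^2/9 + j/9 - 2/3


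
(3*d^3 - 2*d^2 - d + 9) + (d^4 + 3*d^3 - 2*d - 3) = d^4 + 6*d^3 - 2*d^2 - 3*d + 6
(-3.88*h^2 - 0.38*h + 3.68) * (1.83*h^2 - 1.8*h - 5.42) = -7.1004*h^4 + 6.2886*h^3 + 28.448*h^2 - 4.5644*h - 19.9456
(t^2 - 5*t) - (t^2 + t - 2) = 2 - 6*t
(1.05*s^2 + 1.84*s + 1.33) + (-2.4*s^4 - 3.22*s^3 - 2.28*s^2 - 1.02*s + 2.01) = -2.4*s^4 - 3.22*s^3 - 1.23*s^2 + 0.82*s + 3.34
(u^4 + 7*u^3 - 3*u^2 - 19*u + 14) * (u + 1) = u^5 + 8*u^4 + 4*u^3 - 22*u^2 - 5*u + 14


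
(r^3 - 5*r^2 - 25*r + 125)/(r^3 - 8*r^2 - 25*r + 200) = (r - 5)/(r - 8)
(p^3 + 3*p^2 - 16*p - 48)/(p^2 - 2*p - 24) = (p^2 - p - 12)/(p - 6)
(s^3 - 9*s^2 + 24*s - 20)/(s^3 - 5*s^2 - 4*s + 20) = (s - 2)/(s + 2)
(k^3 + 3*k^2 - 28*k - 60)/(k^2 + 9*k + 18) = (k^2 - 3*k - 10)/(k + 3)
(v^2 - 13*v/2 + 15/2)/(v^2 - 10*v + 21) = (2*v^2 - 13*v + 15)/(2*(v^2 - 10*v + 21))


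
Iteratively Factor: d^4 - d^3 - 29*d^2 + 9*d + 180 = (d - 5)*(d^3 + 4*d^2 - 9*d - 36) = (d - 5)*(d + 4)*(d^2 - 9) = (d - 5)*(d + 3)*(d + 4)*(d - 3)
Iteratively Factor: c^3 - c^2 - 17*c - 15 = (c + 3)*(c^2 - 4*c - 5) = (c + 1)*(c + 3)*(c - 5)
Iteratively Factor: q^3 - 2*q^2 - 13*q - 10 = (q - 5)*(q^2 + 3*q + 2) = (q - 5)*(q + 1)*(q + 2)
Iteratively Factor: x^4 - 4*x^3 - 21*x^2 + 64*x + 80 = (x - 4)*(x^3 - 21*x - 20) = (x - 4)*(x + 1)*(x^2 - x - 20) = (x - 5)*(x - 4)*(x + 1)*(x + 4)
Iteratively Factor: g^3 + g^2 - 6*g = (g + 3)*(g^2 - 2*g) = (g - 2)*(g + 3)*(g)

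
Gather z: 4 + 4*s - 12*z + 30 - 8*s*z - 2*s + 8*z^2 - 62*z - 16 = 2*s + 8*z^2 + z*(-8*s - 74) + 18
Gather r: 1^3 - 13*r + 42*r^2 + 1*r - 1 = 42*r^2 - 12*r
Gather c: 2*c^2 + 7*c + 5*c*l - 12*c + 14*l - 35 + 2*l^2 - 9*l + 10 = 2*c^2 + c*(5*l - 5) + 2*l^2 + 5*l - 25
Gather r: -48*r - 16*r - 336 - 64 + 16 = -64*r - 384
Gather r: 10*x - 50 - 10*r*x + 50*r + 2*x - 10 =r*(50 - 10*x) + 12*x - 60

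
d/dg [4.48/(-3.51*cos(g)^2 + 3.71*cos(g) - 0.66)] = (16.6208 - 31.4496*cos(g))*sin(g)/(3.51*cos(g)^2 - 3.71*cos(g) + 0.66)^2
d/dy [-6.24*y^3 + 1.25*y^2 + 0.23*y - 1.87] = -18.72*y^2 + 2.5*y + 0.23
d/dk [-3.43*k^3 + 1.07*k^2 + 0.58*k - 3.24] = -10.29*k^2 + 2.14*k + 0.58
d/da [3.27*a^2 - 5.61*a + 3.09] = 6.54*a - 5.61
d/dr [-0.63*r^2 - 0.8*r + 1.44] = -1.26*r - 0.8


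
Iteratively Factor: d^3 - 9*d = (d + 3)*(d^2 - 3*d) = (d - 3)*(d + 3)*(d)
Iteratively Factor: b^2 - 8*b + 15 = (b - 3)*(b - 5)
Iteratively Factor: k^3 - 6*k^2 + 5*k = (k - 5)*(k^2 - k) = (k - 5)*(k - 1)*(k)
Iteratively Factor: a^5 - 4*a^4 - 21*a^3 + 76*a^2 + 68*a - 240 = (a - 5)*(a^4 + a^3 - 16*a^2 - 4*a + 48) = (a - 5)*(a + 4)*(a^3 - 3*a^2 - 4*a + 12) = (a - 5)*(a - 3)*(a + 4)*(a^2 - 4) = (a - 5)*(a - 3)*(a - 2)*(a + 4)*(a + 2)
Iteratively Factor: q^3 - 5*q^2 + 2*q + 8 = (q - 4)*(q^2 - q - 2) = (q - 4)*(q + 1)*(q - 2)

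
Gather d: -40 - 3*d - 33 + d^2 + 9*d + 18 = d^2 + 6*d - 55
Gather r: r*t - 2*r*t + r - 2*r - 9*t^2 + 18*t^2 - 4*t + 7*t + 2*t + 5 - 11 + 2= r*(-t - 1) + 9*t^2 + 5*t - 4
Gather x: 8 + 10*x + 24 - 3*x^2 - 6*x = -3*x^2 + 4*x + 32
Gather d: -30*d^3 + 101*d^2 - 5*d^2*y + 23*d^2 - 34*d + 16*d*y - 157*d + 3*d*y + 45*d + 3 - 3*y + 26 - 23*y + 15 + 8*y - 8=-30*d^3 + d^2*(124 - 5*y) + d*(19*y - 146) - 18*y + 36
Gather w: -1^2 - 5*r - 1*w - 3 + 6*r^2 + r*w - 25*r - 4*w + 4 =6*r^2 - 30*r + w*(r - 5)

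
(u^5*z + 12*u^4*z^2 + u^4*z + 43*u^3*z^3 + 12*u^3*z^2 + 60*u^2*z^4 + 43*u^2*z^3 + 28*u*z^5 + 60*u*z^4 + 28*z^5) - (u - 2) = u^5*z + 12*u^4*z^2 + u^4*z + 43*u^3*z^3 + 12*u^3*z^2 + 60*u^2*z^4 + 43*u^2*z^3 + 28*u*z^5 + 60*u*z^4 - u + 28*z^5 + 2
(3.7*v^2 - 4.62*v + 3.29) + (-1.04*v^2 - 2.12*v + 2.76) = 2.66*v^2 - 6.74*v + 6.05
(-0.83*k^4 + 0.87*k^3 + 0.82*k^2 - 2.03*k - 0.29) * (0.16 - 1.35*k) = 1.1205*k^5 - 1.3073*k^4 - 0.9678*k^3 + 2.8717*k^2 + 0.0667*k - 0.0464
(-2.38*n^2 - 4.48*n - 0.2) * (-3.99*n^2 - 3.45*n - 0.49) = 9.4962*n^4 + 26.0862*n^3 + 17.4202*n^2 + 2.8852*n + 0.098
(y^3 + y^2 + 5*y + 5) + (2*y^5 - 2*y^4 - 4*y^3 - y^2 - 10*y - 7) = 2*y^5 - 2*y^4 - 3*y^3 - 5*y - 2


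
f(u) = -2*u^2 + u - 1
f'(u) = 1 - 4*u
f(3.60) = -23.32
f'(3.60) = -13.40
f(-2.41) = -15.03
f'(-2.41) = 10.64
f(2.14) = -8.02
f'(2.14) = -7.56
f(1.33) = -3.21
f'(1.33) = -4.32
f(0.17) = -0.89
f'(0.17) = 0.32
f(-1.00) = -4.00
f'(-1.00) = 5.00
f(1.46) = -3.80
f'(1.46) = -4.84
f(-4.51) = -46.19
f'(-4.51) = 19.04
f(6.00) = -67.00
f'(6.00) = -23.00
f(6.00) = -67.00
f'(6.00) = -23.00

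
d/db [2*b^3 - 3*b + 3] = 6*b^2 - 3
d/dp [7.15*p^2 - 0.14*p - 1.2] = 14.3*p - 0.14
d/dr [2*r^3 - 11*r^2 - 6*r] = 6*r^2 - 22*r - 6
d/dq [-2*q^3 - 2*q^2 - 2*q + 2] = -6*q^2 - 4*q - 2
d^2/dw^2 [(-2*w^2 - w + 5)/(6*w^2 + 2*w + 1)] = 4*(-6*w^3 + 288*w^2 + 99*w - 5)/(216*w^6 + 216*w^5 + 180*w^4 + 80*w^3 + 30*w^2 + 6*w + 1)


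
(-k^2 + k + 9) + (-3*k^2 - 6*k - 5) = -4*k^2 - 5*k + 4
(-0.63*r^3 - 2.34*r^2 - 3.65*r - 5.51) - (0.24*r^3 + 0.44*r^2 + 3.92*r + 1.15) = -0.87*r^3 - 2.78*r^2 - 7.57*r - 6.66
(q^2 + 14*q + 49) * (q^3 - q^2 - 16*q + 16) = q^5 + 13*q^4 + 19*q^3 - 257*q^2 - 560*q + 784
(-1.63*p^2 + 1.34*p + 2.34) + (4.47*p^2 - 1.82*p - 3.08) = 2.84*p^2 - 0.48*p - 0.74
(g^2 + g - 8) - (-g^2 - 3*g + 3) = 2*g^2 + 4*g - 11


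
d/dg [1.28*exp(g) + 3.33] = 1.28*exp(g)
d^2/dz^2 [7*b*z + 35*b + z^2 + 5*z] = 2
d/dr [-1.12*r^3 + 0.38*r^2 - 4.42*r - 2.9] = -3.36*r^2 + 0.76*r - 4.42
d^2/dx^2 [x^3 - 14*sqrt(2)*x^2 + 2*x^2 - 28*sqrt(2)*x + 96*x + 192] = 6*x - 28*sqrt(2) + 4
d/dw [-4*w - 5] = -4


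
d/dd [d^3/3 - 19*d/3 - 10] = d^2 - 19/3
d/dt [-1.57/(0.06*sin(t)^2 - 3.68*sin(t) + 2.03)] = (0.1884*sin(t) - 5.7776)*cos(t)/(0.06*sin(t)^2 - 3.68*sin(t) + 2.03)^2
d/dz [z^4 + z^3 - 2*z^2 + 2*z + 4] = 4*z^3 + 3*z^2 - 4*z + 2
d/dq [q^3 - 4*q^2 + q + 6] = 3*q^2 - 8*q + 1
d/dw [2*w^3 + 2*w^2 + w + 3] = 6*w^2 + 4*w + 1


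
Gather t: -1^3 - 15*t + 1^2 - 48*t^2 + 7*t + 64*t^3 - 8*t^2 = 64*t^3 - 56*t^2 - 8*t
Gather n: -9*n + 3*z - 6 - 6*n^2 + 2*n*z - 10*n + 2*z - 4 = -6*n^2 + n*(2*z - 19) + 5*z - 10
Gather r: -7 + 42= 35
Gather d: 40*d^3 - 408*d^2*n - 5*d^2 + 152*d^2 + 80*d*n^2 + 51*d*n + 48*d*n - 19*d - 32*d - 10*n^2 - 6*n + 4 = 40*d^3 + d^2*(147 - 408*n) + d*(80*n^2 + 99*n - 51) - 10*n^2 - 6*n + 4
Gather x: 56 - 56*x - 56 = -56*x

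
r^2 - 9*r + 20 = (r - 5)*(r - 4)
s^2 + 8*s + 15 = (s + 3)*(s + 5)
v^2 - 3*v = v*(v - 3)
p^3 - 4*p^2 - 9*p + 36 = (p - 4)*(p - 3)*(p + 3)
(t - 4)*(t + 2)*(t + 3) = t^3 + t^2 - 14*t - 24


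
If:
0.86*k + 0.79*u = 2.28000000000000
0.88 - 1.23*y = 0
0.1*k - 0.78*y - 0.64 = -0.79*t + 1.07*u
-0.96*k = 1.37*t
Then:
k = 6.03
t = -4.22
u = -3.67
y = 0.72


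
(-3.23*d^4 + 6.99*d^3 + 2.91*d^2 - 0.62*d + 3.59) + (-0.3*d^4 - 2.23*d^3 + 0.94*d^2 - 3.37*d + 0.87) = -3.53*d^4 + 4.76*d^3 + 3.85*d^2 - 3.99*d + 4.46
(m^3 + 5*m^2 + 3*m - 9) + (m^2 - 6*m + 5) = m^3 + 6*m^2 - 3*m - 4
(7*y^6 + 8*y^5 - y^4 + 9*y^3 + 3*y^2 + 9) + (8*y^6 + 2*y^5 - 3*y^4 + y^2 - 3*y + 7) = 15*y^6 + 10*y^5 - 4*y^4 + 9*y^3 + 4*y^2 - 3*y + 16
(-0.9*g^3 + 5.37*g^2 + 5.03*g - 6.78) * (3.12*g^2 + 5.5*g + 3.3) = -2.808*g^5 + 11.8044*g^4 + 42.2586*g^3 + 24.2324*g^2 - 20.691*g - 22.374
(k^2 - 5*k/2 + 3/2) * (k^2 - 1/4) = k^4 - 5*k^3/2 + 5*k^2/4 + 5*k/8 - 3/8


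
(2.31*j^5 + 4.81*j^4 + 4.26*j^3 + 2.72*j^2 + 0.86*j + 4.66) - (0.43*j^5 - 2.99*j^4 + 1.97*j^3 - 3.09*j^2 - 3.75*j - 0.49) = 1.88*j^5 + 7.8*j^4 + 2.29*j^3 + 5.81*j^2 + 4.61*j + 5.15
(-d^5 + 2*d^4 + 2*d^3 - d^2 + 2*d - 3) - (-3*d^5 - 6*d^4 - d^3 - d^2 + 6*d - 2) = 2*d^5 + 8*d^4 + 3*d^3 - 4*d - 1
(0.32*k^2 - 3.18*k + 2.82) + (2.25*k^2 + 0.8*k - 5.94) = 2.57*k^2 - 2.38*k - 3.12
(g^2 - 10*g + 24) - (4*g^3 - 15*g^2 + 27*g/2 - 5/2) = -4*g^3 + 16*g^2 - 47*g/2 + 53/2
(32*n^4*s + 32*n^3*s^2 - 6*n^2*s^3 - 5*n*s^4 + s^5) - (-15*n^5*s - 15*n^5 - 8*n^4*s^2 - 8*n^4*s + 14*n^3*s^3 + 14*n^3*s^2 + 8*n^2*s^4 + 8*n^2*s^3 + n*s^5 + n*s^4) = 15*n^5*s + 15*n^5 + 8*n^4*s^2 + 40*n^4*s - 14*n^3*s^3 + 18*n^3*s^2 - 8*n^2*s^4 - 14*n^2*s^3 - n*s^5 - 6*n*s^4 + s^5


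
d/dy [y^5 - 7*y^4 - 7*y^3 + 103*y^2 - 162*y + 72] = 5*y^4 - 28*y^3 - 21*y^2 + 206*y - 162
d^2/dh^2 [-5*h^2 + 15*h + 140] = -10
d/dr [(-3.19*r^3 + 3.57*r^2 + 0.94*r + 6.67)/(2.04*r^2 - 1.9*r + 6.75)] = (-6.5076*r^4 + 12.122*r^3 - 73.2981*r^2 + 20.9814*r + 19.018)/(4.1616*r^4 - 7.752*r^3 + 31.15*r^2 - 25.65*r + 45.5625)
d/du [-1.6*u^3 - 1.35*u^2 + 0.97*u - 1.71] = -4.8*u^2 - 2.7*u + 0.97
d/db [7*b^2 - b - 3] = 14*b - 1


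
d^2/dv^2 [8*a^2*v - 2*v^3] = -12*v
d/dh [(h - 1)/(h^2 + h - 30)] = (h^2 + h - (h - 1)*(2*h + 1) - 30)/(h^2 + h - 30)^2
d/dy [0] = 0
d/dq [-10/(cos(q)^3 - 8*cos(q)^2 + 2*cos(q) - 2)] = 10*(-3*cos(q)^2 + 16*cos(q) - 2)*sin(q)/(cos(q)^3 - 8*cos(q)^2 + 2*cos(q) - 2)^2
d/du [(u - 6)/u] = 6/u^2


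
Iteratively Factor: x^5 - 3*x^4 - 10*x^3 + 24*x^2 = (x)*(x^4 - 3*x^3 - 10*x^2 + 24*x) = x^2*(x^3 - 3*x^2 - 10*x + 24) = x^2*(x - 2)*(x^2 - x - 12) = x^2*(x - 4)*(x - 2)*(x + 3)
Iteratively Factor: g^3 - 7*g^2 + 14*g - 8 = (g - 1)*(g^2 - 6*g + 8) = (g - 4)*(g - 1)*(g - 2)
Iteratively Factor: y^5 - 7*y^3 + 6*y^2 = (y - 1)*(y^4 + y^3 - 6*y^2) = (y - 1)*(y + 3)*(y^3 - 2*y^2) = y*(y - 1)*(y + 3)*(y^2 - 2*y) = y*(y - 2)*(y - 1)*(y + 3)*(y)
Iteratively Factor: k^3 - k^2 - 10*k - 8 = (k + 1)*(k^2 - 2*k - 8) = (k - 4)*(k + 1)*(k + 2)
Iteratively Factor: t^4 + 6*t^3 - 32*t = (t - 2)*(t^3 + 8*t^2 + 16*t) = (t - 2)*(t + 4)*(t^2 + 4*t) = t*(t - 2)*(t + 4)*(t + 4)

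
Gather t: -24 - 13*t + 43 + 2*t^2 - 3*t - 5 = 2*t^2 - 16*t + 14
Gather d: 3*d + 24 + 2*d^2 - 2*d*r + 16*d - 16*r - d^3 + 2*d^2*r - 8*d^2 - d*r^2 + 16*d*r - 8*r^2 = -d^3 + d^2*(2*r - 6) + d*(-r^2 + 14*r + 19) - 8*r^2 - 16*r + 24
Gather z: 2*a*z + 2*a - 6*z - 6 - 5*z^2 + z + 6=2*a - 5*z^2 + z*(2*a - 5)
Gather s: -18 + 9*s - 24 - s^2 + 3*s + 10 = -s^2 + 12*s - 32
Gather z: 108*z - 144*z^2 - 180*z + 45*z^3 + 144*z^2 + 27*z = 45*z^3 - 45*z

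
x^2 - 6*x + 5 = (x - 5)*(x - 1)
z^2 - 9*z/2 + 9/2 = (z - 3)*(z - 3/2)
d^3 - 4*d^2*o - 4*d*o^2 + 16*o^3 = (d - 4*o)*(d - 2*o)*(d + 2*o)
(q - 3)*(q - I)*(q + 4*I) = q^3 - 3*q^2 + 3*I*q^2 + 4*q - 9*I*q - 12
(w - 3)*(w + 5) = w^2 + 2*w - 15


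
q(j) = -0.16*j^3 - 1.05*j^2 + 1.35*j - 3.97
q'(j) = -0.48*j^2 - 2.1*j + 1.35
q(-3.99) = -15.91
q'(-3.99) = 2.09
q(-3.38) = -14.35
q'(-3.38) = 2.96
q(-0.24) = -4.35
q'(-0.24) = 1.83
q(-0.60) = -5.12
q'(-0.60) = 2.44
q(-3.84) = -15.58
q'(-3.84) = 2.34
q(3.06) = -14.26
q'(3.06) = -9.57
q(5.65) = -58.72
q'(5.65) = -25.84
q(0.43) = -3.60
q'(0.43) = 0.36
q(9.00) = -193.51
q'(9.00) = -56.43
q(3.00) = -13.69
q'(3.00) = -9.27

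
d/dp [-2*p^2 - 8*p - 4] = -4*p - 8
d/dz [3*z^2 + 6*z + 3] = 6*z + 6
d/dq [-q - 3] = -1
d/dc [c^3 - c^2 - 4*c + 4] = 3*c^2 - 2*c - 4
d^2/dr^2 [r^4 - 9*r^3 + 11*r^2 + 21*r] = 12*r^2 - 54*r + 22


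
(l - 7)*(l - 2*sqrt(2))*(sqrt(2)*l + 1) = sqrt(2)*l^3 - 7*sqrt(2)*l^2 - 3*l^2 - 2*sqrt(2)*l + 21*l + 14*sqrt(2)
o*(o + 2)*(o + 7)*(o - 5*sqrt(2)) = o^4 - 5*sqrt(2)*o^3 + 9*o^3 - 45*sqrt(2)*o^2 + 14*o^2 - 70*sqrt(2)*o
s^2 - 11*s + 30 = (s - 6)*(s - 5)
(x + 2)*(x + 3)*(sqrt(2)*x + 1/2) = sqrt(2)*x^3 + x^2/2 + 5*sqrt(2)*x^2 + 5*x/2 + 6*sqrt(2)*x + 3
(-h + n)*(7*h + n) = -7*h^2 + 6*h*n + n^2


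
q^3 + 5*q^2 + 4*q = q*(q + 1)*(q + 4)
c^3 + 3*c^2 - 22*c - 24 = (c - 4)*(c + 1)*(c + 6)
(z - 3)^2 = z^2 - 6*z + 9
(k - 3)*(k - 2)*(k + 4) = k^3 - k^2 - 14*k + 24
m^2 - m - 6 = (m - 3)*(m + 2)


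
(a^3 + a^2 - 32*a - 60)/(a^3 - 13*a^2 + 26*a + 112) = (a^2 - a - 30)/(a^2 - 15*a + 56)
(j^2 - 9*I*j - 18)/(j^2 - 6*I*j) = (j - 3*I)/j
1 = 1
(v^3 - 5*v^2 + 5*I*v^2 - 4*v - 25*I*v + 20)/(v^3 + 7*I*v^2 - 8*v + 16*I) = (v^2 + v*(-5 + I) - 5*I)/(v^2 + 3*I*v + 4)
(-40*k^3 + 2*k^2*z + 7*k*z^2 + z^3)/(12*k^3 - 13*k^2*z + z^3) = (-10*k^2 + 3*k*z + z^2)/(3*k^2 - 4*k*z + z^2)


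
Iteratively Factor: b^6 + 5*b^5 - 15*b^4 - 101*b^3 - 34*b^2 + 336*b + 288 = (b + 3)*(b^5 + 2*b^4 - 21*b^3 - 38*b^2 + 80*b + 96) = (b - 4)*(b + 3)*(b^4 + 6*b^3 + 3*b^2 - 26*b - 24) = (b - 4)*(b + 1)*(b + 3)*(b^3 + 5*b^2 - 2*b - 24) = (b - 4)*(b + 1)*(b + 3)*(b + 4)*(b^2 + b - 6) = (b - 4)*(b - 2)*(b + 1)*(b + 3)*(b + 4)*(b + 3)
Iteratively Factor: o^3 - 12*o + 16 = (o + 4)*(o^2 - 4*o + 4) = (o - 2)*(o + 4)*(o - 2)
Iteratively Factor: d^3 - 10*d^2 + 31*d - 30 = (d - 3)*(d^2 - 7*d + 10) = (d - 3)*(d - 2)*(d - 5)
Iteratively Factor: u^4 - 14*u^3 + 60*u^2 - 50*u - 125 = (u - 5)*(u^3 - 9*u^2 + 15*u + 25) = (u - 5)^2*(u^2 - 4*u - 5) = (u - 5)^2*(u + 1)*(u - 5)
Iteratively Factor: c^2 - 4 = (c - 2)*(c + 2)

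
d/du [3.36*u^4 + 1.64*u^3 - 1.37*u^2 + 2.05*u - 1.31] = 13.44*u^3 + 4.92*u^2 - 2.74*u + 2.05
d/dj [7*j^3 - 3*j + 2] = 21*j^2 - 3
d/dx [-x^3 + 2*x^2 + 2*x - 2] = -3*x^2 + 4*x + 2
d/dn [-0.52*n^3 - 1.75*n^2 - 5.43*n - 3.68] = -1.56*n^2 - 3.5*n - 5.43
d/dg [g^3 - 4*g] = 3*g^2 - 4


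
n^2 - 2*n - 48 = (n - 8)*(n + 6)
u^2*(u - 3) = u^3 - 3*u^2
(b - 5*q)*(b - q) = b^2 - 6*b*q + 5*q^2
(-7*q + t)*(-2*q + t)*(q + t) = 14*q^3 + 5*q^2*t - 8*q*t^2 + t^3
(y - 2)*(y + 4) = y^2 + 2*y - 8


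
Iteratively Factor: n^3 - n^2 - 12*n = (n)*(n^2 - n - 12) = n*(n + 3)*(n - 4)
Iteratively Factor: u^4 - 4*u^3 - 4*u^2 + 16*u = (u - 2)*(u^3 - 2*u^2 - 8*u) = (u - 4)*(u - 2)*(u^2 + 2*u) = u*(u - 4)*(u - 2)*(u + 2)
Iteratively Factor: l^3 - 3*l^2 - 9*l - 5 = (l - 5)*(l^2 + 2*l + 1) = (l - 5)*(l + 1)*(l + 1)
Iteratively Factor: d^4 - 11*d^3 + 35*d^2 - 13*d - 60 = (d + 1)*(d^3 - 12*d^2 + 47*d - 60) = (d - 4)*(d + 1)*(d^2 - 8*d + 15) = (d - 4)*(d - 3)*(d + 1)*(d - 5)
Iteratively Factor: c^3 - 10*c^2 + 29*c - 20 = (c - 5)*(c^2 - 5*c + 4) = (c - 5)*(c - 1)*(c - 4)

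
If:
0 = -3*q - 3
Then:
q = -1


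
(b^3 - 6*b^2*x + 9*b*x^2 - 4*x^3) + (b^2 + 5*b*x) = b^3 - 6*b^2*x + b^2 + 9*b*x^2 + 5*b*x - 4*x^3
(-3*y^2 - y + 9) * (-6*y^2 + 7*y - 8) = 18*y^4 - 15*y^3 - 37*y^2 + 71*y - 72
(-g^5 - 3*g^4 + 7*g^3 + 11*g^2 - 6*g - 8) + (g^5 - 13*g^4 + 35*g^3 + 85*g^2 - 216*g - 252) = -16*g^4 + 42*g^3 + 96*g^2 - 222*g - 260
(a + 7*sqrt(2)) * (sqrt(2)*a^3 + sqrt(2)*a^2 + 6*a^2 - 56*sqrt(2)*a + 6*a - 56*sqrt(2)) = sqrt(2)*a^4 + sqrt(2)*a^3 + 20*a^3 - 14*sqrt(2)*a^2 + 20*a^2 - 784*a - 14*sqrt(2)*a - 784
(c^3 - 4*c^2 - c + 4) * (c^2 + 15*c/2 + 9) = c^5 + 7*c^4/2 - 22*c^3 - 79*c^2/2 + 21*c + 36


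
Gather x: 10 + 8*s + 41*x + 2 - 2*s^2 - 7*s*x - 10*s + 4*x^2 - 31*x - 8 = -2*s^2 - 2*s + 4*x^2 + x*(10 - 7*s) + 4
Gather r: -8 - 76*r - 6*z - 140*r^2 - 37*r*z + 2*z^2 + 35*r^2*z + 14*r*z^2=r^2*(35*z - 140) + r*(14*z^2 - 37*z - 76) + 2*z^2 - 6*z - 8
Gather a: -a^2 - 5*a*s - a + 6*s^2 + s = -a^2 + a*(-5*s - 1) + 6*s^2 + s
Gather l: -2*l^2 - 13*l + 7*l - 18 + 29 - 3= -2*l^2 - 6*l + 8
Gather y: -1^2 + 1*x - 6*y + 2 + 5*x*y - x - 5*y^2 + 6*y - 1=5*x*y - 5*y^2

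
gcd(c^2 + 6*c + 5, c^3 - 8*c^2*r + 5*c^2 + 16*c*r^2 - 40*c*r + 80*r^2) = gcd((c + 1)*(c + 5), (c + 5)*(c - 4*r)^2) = c + 5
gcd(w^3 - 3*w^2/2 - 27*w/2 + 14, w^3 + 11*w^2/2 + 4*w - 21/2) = w^2 + 5*w/2 - 7/2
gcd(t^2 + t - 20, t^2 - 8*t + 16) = t - 4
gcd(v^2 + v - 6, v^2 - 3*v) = 1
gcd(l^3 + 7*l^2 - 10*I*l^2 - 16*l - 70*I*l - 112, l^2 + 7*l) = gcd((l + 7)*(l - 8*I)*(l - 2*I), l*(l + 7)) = l + 7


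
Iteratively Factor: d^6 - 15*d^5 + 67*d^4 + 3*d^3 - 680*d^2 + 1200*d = (d)*(d^5 - 15*d^4 + 67*d^3 + 3*d^2 - 680*d + 1200) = d*(d - 4)*(d^4 - 11*d^3 + 23*d^2 + 95*d - 300) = d*(d - 5)*(d - 4)*(d^3 - 6*d^2 - 7*d + 60) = d*(d - 5)*(d - 4)*(d + 3)*(d^2 - 9*d + 20) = d*(d - 5)^2*(d - 4)*(d + 3)*(d - 4)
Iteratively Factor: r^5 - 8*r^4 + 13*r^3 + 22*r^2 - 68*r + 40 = (r - 5)*(r^4 - 3*r^3 - 2*r^2 + 12*r - 8) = (r - 5)*(r - 1)*(r^3 - 2*r^2 - 4*r + 8) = (r - 5)*(r - 2)*(r - 1)*(r^2 - 4) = (r - 5)*(r - 2)^2*(r - 1)*(r + 2)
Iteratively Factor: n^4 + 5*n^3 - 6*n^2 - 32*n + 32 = (n - 2)*(n^3 + 7*n^2 + 8*n - 16) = (n - 2)*(n + 4)*(n^2 + 3*n - 4) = (n - 2)*(n - 1)*(n + 4)*(n + 4)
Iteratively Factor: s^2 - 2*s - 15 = (s + 3)*(s - 5)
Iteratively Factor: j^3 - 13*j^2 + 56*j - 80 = (j - 4)*(j^2 - 9*j + 20) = (j - 5)*(j - 4)*(j - 4)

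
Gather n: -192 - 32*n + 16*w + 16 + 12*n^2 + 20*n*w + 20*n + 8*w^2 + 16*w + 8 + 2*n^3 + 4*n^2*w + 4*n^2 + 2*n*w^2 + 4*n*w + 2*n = 2*n^3 + n^2*(4*w + 16) + n*(2*w^2 + 24*w - 10) + 8*w^2 + 32*w - 168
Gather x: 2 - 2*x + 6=8 - 2*x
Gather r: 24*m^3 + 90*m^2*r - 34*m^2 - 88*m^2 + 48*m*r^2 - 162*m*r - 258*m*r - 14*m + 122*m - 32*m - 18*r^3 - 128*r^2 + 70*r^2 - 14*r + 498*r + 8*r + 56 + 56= 24*m^3 - 122*m^2 + 76*m - 18*r^3 + r^2*(48*m - 58) + r*(90*m^2 - 420*m + 492) + 112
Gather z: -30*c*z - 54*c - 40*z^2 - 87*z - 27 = -54*c - 40*z^2 + z*(-30*c - 87) - 27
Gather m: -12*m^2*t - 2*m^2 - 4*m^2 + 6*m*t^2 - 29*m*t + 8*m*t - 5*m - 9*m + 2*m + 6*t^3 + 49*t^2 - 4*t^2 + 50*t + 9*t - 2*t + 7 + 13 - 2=m^2*(-12*t - 6) + m*(6*t^2 - 21*t - 12) + 6*t^3 + 45*t^2 + 57*t + 18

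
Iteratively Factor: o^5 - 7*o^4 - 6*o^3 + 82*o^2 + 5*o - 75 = (o - 5)*(o^4 - 2*o^3 - 16*o^2 + 2*o + 15) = (o - 5)^2*(o^3 + 3*o^2 - o - 3) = (o - 5)^2*(o + 3)*(o^2 - 1) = (o - 5)^2*(o - 1)*(o + 3)*(o + 1)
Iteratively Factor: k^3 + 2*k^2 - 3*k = (k - 1)*(k^2 + 3*k) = k*(k - 1)*(k + 3)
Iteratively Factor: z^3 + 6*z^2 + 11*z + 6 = (z + 3)*(z^2 + 3*z + 2) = (z + 1)*(z + 3)*(z + 2)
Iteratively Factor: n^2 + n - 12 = (n - 3)*(n + 4)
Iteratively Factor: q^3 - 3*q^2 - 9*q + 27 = (q + 3)*(q^2 - 6*q + 9) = (q - 3)*(q + 3)*(q - 3)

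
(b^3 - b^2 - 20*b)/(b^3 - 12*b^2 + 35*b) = (b + 4)/(b - 7)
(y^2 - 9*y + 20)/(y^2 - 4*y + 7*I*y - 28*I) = (y - 5)/(y + 7*I)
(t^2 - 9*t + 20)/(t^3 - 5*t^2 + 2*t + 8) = (t - 5)/(t^2 - t - 2)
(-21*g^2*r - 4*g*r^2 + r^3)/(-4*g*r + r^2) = (21*g^2 + 4*g*r - r^2)/(4*g - r)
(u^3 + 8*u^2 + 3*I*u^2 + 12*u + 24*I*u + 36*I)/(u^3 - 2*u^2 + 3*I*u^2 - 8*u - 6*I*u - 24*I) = (u + 6)/(u - 4)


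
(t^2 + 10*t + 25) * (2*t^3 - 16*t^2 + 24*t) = 2*t^5 + 4*t^4 - 86*t^3 - 160*t^2 + 600*t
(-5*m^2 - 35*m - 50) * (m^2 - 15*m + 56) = -5*m^4 + 40*m^3 + 195*m^2 - 1210*m - 2800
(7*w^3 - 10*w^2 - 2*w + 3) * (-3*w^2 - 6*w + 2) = -21*w^5 - 12*w^4 + 80*w^3 - 17*w^2 - 22*w + 6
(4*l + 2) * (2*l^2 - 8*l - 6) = 8*l^3 - 28*l^2 - 40*l - 12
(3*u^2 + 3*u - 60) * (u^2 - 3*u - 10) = 3*u^4 - 6*u^3 - 99*u^2 + 150*u + 600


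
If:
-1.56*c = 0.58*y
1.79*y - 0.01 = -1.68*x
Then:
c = -0.371794871794872*y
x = 0.00595238095238095 - 1.06547619047619*y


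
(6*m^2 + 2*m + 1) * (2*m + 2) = 12*m^3 + 16*m^2 + 6*m + 2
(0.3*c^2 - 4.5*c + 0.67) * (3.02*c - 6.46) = 0.906*c^3 - 15.528*c^2 + 31.0934*c - 4.3282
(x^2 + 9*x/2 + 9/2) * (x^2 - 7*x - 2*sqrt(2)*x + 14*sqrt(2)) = x^4 - 2*sqrt(2)*x^3 - 5*x^3/2 - 27*x^2 + 5*sqrt(2)*x^2 - 63*x/2 + 54*sqrt(2)*x + 63*sqrt(2)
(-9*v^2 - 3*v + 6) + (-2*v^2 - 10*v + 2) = -11*v^2 - 13*v + 8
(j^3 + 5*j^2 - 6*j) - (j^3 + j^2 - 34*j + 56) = 4*j^2 + 28*j - 56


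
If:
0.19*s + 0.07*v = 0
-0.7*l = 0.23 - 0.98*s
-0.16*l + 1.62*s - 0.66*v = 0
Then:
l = -0.35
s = -0.02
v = 0.04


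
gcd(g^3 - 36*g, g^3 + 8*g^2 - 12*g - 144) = g + 6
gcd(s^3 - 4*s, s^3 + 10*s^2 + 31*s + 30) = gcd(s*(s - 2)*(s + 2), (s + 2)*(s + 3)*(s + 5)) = s + 2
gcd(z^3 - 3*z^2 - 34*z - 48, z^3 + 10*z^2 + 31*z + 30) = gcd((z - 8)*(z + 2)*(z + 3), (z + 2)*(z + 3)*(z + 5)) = z^2 + 5*z + 6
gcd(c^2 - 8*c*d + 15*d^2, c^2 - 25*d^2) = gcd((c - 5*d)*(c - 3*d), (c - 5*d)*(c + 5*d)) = c - 5*d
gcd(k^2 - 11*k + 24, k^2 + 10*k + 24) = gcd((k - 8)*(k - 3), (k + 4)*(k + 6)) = 1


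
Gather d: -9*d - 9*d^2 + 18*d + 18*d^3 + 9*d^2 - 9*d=18*d^3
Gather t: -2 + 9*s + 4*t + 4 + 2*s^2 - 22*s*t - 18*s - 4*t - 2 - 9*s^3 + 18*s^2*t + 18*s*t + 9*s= -9*s^3 + 2*s^2 + t*(18*s^2 - 4*s)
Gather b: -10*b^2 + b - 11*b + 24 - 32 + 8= -10*b^2 - 10*b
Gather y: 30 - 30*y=30 - 30*y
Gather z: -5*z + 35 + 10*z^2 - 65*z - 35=10*z^2 - 70*z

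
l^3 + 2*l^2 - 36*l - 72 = (l - 6)*(l + 2)*(l + 6)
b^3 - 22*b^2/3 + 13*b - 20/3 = (b - 5)*(b - 4/3)*(b - 1)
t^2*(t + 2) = t^3 + 2*t^2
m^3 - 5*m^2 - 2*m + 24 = (m - 4)*(m - 3)*(m + 2)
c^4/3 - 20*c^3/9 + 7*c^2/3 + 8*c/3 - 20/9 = (c/3 + 1/3)*(c - 5)*(c - 2)*(c - 2/3)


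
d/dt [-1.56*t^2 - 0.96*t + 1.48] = -3.12*t - 0.96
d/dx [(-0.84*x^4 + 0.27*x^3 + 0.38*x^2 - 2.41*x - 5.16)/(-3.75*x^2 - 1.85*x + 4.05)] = (6.3*x^5 + 3.6495*x^4 - 14.607*x^3 - 6.46*x^2 - 35.622*x - 19.3065)/(14.0625*x^4 + 13.875*x^3 - 26.9525*x^2 - 14.985*x + 16.4025)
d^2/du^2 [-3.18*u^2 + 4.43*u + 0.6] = -6.36000000000000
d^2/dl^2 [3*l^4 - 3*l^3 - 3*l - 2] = 18*l*(2*l - 1)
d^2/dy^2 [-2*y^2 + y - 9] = -4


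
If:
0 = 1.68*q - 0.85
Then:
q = 0.51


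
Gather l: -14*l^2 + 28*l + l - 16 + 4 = -14*l^2 + 29*l - 12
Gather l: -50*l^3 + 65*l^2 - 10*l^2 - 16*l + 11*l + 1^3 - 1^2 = -50*l^3 + 55*l^2 - 5*l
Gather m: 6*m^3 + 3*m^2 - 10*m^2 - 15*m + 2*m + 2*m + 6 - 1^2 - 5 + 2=6*m^3 - 7*m^2 - 11*m + 2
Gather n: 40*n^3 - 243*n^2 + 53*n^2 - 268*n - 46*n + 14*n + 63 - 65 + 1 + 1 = 40*n^3 - 190*n^2 - 300*n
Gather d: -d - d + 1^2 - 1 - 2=-2*d - 2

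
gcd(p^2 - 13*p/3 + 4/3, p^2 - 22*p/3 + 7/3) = p - 1/3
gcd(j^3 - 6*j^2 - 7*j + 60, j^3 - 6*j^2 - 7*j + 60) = j^3 - 6*j^2 - 7*j + 60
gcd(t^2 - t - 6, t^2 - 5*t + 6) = t - 3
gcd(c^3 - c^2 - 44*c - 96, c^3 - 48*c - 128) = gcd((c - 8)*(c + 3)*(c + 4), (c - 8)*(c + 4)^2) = c^2 - 4*c - 32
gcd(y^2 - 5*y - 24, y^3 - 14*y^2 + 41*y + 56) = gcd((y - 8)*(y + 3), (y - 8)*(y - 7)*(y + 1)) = y - 8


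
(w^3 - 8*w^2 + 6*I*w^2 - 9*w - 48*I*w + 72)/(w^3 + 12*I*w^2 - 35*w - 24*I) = (w^2 + w*(-8 + 3*I) - 24*I)/(w^2 + 9*I*w - 8)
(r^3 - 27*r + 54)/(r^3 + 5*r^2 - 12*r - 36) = (r - 3)/(r + 2)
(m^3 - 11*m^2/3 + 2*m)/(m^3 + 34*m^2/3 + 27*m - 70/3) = m*(m - 3)/(m^2 + 12*m + 35)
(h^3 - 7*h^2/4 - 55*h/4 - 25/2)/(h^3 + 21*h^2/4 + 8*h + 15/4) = (h^2 - 3*h - 10)/(h^2 + 4*h + 3)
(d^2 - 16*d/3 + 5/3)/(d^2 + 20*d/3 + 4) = (3*d^2 - 16*d + 5)/(3*d^2 + 20*d + 12)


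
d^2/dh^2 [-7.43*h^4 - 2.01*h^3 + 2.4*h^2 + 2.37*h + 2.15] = -89.16*h^2 - 12.06*h + 4.8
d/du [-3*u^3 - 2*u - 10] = -9*u^2 - 2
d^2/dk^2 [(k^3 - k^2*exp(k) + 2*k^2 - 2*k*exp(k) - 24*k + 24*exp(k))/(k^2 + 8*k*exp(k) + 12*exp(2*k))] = (2*(2*(4*k*exp(k) + k + 12*exp(2*k) + 4*exp(k))*(k^2*exp(k) - 3*k^2 + 4*k*exp(k) - 4*k - 22*exp(k) + 24) - (4*k*exp(k) + 24*exp(2*k) + 8*exp(k) + 1)*(k^3 - k^2*exp(k) + 2*k^2 - 2*k*exp(k) - 24*k + 24*exp(k)))*(k^2 + 8*k*exp(k) + 12*exp(2*k)) + (k^2 + 8*k*exp(k) + 12*exp(2*k))^2*(-k^2*exp(k) - 6*k*exp(k) + 6*k + 18*exp(k) + 4) + 8*(4*k*exp(k) + k + 12*exp(2*k) + 4*exp(k))^2*(k^3 - k^2*exp(k) + 2*k^2 - 2*k*exp(k) - 24*k + 24*exp(k)))/(k^2 + 8*k*exp(k) + 12*exp(2*k))^3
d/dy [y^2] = 2*y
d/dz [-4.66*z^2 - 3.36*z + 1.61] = -9.32*z - 3.36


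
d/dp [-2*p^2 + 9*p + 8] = 9 - 4*p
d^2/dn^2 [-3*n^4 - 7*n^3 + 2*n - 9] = 6*n*(-6*n - 7)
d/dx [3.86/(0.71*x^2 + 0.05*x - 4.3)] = (-5.4812*x - 0.193)/(0.71*x^2 + 0.05*x - 4.3)^2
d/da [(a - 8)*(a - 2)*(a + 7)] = 3*a^2 - 6*a - 54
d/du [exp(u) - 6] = exp(u)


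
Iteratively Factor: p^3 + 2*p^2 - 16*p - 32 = (p - 4)*(p^2 + 6*p + 8) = (p - 4)*(p + 2)*(p + 4)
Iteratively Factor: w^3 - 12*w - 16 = (w + 2)*(w^2 - 2*w - 8) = (w + 2)^2*(w - 4)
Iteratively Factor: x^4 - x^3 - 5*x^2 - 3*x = (x + 1)*(x^3 - 2*x^2 - 3*x) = (x - 3)*(x + 1)*(x^2 + x) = (x - 3)*(x + 1)^2*(x)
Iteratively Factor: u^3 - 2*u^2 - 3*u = (u)*(u^2 - 2*u - 3) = u*(u - 3)*(u + 1)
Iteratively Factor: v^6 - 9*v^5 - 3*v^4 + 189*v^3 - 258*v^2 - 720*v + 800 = (v + 2)*(v^5 - 11*v^4 + 19*v^3 + 151*v^2 - 560*v + 400) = (v - 1)*(v + 2)*(v^4 - 10*v^3 + 9*v^2 + 160*v - 400) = (v - 5)*(v - 1)*(v + 2)*(v^3 - 5*v^2 - 16*v + 80) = (v - 5)^2*(v - 1)*(v + 2)*(v^2 - 16) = (v - 5)^2*(v - 1)*(v + 2)*(v + 4)*(v - 4)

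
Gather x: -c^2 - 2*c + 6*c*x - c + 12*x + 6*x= -c^2 - 3*c + x*(6*c + 18)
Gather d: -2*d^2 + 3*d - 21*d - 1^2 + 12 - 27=-2*d^2 - 18*d - 16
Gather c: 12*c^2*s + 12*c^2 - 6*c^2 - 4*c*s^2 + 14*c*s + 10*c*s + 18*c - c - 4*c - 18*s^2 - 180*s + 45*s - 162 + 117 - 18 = c^2*(12*s + 6) + c*(-4*s^2 + 24*s + 13) - 18*s^2 - 135*s - 63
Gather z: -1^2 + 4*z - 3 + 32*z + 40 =36*z + 36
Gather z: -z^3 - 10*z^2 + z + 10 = -z^3 - 10*z^2 + z + 10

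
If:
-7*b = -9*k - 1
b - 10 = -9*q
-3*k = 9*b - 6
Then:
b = 19/34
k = 11/34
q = 107/102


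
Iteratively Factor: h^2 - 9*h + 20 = (h - 4)*(h - 5)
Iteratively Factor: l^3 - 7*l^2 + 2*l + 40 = (l + 2)*(l^2 - 9*l + 20) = (l - 5)*(l + 2)*(l - 4)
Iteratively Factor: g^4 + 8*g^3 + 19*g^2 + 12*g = (g + 3)*(g^3 + 5*g^2 + 4*g) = g*(g + 3)*(g^2 + 5*g + 4) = g*(g + 1)*(g + 3)*(g + 4)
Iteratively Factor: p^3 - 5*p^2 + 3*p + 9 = (p - 3)*(p^2 - 2*p - 3) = (p - 3)*(p + 1)*(p - 3)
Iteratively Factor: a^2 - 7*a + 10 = (a - 2)*(a - 5)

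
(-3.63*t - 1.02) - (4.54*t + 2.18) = -8.17*t - 3.2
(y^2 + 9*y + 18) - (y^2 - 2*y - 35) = 11*y + 53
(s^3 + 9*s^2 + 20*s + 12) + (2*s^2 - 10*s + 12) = s^3 + 11*s^2 + 10*s + 24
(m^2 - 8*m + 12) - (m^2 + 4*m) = 12 - 12*m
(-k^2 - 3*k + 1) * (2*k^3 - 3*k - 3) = -2*k^5 - 6*k^4 + 5*k^3 + 12*k^2 + 6*k - 3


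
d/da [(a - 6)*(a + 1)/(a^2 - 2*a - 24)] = 3/(a^2 + 8*a + 16)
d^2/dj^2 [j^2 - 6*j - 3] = 2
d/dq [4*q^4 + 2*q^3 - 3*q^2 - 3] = 2*q*(8*q^2 + 3*q - 3)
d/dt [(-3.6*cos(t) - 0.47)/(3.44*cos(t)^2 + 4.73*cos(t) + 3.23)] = (-12.384*cos(t)^2 - 3.2336*cos(t) + 9.4049)*sin(t)/(11.8336*cos(t)^4 + 32.5424*cos(t)^3 + 44.5953*cos(t)^2 + 30.5558*cos(t) + 10.4329)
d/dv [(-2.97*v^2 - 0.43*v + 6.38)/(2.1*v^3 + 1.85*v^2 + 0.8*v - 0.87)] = (6.237*v^4 + 1.806*v^3 - 41.7745*v^2 - 18.4382*v - 4.7299)/(4.41*v^6 + 7.77*v^5 + 6.7825*v^4 - 0.694*v^3 - 2.579*v^2 - 1.392*v + 0.7569)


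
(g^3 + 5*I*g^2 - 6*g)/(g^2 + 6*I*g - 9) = g*(g + 2*I)/(g + 3*I)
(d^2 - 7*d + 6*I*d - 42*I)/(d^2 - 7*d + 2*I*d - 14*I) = (d + 6*I)/(d + 2*I)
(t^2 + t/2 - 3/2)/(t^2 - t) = (t + 3/2)/t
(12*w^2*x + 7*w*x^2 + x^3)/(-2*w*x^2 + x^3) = (12*w^2 + 7*w*x + x^2)/(x*(-2*w + x))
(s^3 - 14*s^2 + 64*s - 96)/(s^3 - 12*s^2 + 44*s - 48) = (s - 4)/(s - 2)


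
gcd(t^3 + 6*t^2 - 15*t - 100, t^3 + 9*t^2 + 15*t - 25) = t^2 + 10*t + 25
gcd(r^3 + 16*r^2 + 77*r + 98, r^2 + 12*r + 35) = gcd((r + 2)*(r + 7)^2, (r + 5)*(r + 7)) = r + 7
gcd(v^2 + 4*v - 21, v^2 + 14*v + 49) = v + 7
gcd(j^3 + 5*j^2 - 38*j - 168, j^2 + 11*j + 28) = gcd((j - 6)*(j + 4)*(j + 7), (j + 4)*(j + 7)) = j^2 + 11*j + 28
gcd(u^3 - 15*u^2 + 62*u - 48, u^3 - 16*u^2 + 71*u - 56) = u^2 - 9*u + 8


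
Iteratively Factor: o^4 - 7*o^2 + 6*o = (o - 1)*(o^3 + o^2 - 6*o) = (o - 1)*(o + 3)*(o^2 - 2*o) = (o - 2)*(o - 1)*(o + 3)*(o)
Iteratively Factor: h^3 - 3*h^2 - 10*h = (h + 2)*(h^2 - 5*h) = h*(h + 2)*(h - 5)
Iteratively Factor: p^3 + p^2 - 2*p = (p)*(p^2 + p - 2) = p*(p - 1)*(p + 2)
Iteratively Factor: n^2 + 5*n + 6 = (n + 2)*(n + 3)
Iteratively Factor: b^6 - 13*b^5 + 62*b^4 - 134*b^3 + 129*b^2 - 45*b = (b - 5)*(b^5 - 8*b^4 + 22*b^3 - 24*b^2 + 9*b) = (b - 5)*(b - 3)*(b^4 - 5*b^3 + 7*b^2 - 3*b) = (b - 5)*(b - 3)*(b - 1)*(b^3 - 4*b^2 + 3*b) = (b - 5)*(b - 3)^2*(b - 1)*(b^2 - b) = b*(b - 5)*(b - 3)^2*(b - 1)*(b - 1)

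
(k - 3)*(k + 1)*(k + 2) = k^3 - 7*k - 6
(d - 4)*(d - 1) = d^2 - 5*d + 4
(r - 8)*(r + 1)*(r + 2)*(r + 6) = r^4 + r^3 - 52*r^2 - 148*r - 96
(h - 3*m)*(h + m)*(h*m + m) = h^3*m - 2*h^2*m^2 + h^2*m - 3*h*m^3 - 2*h*m^2 - 3*m^3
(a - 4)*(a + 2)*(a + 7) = a^3 + 5*a^2 - 22*a - 56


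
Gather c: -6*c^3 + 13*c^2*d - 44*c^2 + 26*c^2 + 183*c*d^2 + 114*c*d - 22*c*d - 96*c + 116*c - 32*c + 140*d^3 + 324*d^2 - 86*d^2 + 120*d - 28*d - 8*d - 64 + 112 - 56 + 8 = -6*c^3 + c^2*(13*d - 18) + c*(183*d^2 + 92*d - 12) + 140*d^3 + 238*d^2 + 84*d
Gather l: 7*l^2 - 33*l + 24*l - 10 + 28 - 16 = 7*l^2 - 9*l + 2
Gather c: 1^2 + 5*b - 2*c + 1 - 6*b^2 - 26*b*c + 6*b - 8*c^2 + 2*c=-6*b^2 - 26*b*c + 11*b - 8*c^2 + 2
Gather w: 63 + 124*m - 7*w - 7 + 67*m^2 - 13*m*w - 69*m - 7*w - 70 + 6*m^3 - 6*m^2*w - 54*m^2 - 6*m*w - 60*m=6*m^3 + 13*m^2 - 5*m + w*(-6*m^2 - 19*m - 14) - 14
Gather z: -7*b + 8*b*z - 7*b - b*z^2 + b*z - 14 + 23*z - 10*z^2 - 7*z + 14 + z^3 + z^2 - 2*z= -14*b + z^3 + z^2*(-b - 9) + z*(9*b + 14)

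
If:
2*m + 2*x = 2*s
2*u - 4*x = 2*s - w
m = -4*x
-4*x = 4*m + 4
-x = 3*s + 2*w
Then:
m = -4/3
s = -1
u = -1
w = 4/3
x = 1/3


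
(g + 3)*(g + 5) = g^2 + 8*g + 15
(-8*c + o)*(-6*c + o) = 48*c^2 - 14*c*o + o^2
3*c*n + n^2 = n*(3*c + n)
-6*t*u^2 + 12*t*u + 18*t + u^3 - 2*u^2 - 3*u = (-6*t + u)*(u - 3)*(u + 1)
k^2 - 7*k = k*(k - 7)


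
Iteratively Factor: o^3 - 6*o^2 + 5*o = (o - 5)*(o^2 - o) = o*(o - 5)*(o - 1)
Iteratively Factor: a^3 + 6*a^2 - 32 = (a + 4)*(a^2 + 2*a - 8) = (a - 2)*(a + 4)*(a + 4)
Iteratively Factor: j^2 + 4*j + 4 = (j + 2)*(j + 2)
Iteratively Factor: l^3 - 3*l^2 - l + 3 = (l - 1)*(l^2 - 2*l - 3) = (l - 3)*(l - 1)*(l + 1)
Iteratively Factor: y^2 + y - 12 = (y + 4)*(y - 3)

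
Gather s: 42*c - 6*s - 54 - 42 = 42*c - 6*s - 96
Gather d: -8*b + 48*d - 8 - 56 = -8*b + 48*d - 64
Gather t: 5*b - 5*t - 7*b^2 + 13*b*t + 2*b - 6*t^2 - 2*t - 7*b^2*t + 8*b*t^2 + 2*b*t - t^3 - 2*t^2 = -7*b^2 + 7*b - t^3 + t^2*(8*b - 8) + t*(-7*b^2 + 15*b - 7)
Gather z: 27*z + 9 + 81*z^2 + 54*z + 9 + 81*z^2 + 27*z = 162*z^2 + 108*z + 18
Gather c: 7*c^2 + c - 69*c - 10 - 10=7*c^2 - 68*c - 20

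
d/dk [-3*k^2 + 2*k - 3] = 2 - 6*k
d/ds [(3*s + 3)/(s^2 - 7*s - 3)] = 3*(-s^2 - 2*s + 4)/(s^4 - 14*s^3 + 43*s^2 + 42*s + 9)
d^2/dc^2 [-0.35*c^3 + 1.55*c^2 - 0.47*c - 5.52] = 3.1 - 2.1*c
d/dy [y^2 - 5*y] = 2*y - 5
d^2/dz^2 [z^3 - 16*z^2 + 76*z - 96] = 6*z - 32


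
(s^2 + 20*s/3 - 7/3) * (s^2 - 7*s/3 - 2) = s^4 + 13*s^3/3 - 179*s^2/9 - 71*s/9 + 14/3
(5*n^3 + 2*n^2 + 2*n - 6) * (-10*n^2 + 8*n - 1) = -50*n^5 + 20*n^4 - 9*n^3 + 74*n^2 - 50*n + 6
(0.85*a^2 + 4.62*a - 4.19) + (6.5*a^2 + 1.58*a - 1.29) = 7.35*a^2 + 6.2*a - 5.48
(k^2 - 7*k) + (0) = k^2 - 7*k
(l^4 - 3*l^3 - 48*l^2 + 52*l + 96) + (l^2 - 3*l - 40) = l^4 - 3*l^3 - 47*l^2 + 49*l + 56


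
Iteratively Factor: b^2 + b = (b)*(b + 1)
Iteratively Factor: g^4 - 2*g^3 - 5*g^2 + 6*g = (g - 3)*(g^3 + g^2 - 2*g) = (g - 3)*(g + 2)*(g^2 - g) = g*(g - 3)*(g + 2)*(g - 1)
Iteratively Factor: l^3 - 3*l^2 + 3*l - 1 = (l - 1)*(l^2 - 2*l + 1) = (l - 1)^2*(l - 1)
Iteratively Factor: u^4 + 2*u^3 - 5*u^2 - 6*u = (u - 2)*(u^3 + 4*u^2 + 3*u) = (u - 2)*(u + 3)*(u^2 + u) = (u - 2)*(u + 1)*(u + 3)*(u)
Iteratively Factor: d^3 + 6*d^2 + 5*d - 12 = (d - 1)*(d^2 + 7*d + 12) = (d - 1)*(d + 4)*(d + 3)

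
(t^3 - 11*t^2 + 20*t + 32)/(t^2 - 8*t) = t - 3 - 4/t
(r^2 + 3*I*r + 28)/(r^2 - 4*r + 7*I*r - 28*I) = (r - 4*I)/(r - 4)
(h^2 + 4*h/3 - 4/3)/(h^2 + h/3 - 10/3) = (3*h - 2)/(3*h - 5)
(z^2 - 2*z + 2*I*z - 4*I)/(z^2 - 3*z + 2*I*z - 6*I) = (z - 2)/(z - 3)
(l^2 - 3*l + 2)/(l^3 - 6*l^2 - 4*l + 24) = (l - 1)/(l^2 - 4*l - 12)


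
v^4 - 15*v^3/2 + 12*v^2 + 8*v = v*(v - 4)^2*(v + 1/2)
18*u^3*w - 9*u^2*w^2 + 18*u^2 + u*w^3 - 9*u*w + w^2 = (-6*u + w)*(-3*u + w)*(u*w + 1)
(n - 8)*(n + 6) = n^2 - 2*n - 48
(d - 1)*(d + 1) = d^2 - 1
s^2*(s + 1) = s^3 + s^2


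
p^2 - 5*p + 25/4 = (p - 5/2)^2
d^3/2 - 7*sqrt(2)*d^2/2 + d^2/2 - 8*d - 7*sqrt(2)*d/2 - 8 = (d/2 + 1/2)*(d - 8*sqrt(2))*(d + sqrt(2))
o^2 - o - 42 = (o - 7)*(o + 6)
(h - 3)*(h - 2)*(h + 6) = h^3 + h^2 - 24*h + 36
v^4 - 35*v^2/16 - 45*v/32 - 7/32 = (v - 7/4)*(v + 1/4)*(v + 1/2)*(v + 1)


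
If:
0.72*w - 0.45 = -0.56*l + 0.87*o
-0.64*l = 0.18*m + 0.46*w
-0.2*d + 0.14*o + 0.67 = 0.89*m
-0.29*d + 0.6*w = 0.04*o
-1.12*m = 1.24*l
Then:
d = 0.91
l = -0.43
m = 0.48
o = -0.45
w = 0.41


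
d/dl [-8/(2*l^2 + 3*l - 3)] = 8*(4*l + 3)/(2*l^2 + 3*l - 3)^2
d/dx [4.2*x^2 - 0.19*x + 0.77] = 8.4*x - 0.19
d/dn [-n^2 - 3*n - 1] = -2*n - 3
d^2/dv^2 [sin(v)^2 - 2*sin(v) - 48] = 2*sin(v) + 2*cos(2*v)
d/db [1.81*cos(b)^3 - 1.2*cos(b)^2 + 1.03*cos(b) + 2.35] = (-5.43*cos(b)^2 + 2.4*cos(b) - 1.03)*sin(b)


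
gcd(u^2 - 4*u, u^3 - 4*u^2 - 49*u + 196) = u - 4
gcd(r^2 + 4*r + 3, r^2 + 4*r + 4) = 1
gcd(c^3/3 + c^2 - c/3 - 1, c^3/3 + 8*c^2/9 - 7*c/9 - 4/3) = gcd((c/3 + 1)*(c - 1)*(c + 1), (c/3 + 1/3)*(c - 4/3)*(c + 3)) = c^2 + 4*c + 3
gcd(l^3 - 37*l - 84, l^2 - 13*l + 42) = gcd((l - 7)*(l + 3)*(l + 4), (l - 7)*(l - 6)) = l - 7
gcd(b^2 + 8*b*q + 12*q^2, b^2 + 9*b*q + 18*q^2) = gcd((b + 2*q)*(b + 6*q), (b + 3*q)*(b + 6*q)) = b + 6*q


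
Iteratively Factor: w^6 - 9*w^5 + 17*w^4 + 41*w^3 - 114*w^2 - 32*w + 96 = (w + 2)*(w^5 - 11*w^4 + 39*w^3 - 37*w^2 - 40*w + 48) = (w - 4)*(w + 2)*(w^4 - 7*w^3 + 11*w^2 + 7*w - 12) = (w - 4)*(w - 3)*(w + 2)*(w^3 - 4*w^2 - w + 4) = (w - 4)*(w - 3)*(w - 1)*(w + 2)*(w^2 - 3*w - 4) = (w - 4)^2*(w - 3)*(w - 1)*(w + 2)*(w + 1)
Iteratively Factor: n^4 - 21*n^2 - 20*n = (n + 4)*(n^3 - 4*n^2 - 5*n) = (n - 5)*(n + 4)*(n^2 + n) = n*(n - 5)*(n + 4)*(n + 1)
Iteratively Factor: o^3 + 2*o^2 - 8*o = (o)*(o^2 + 2*o - 8) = o*(o - 2)*(o + 4)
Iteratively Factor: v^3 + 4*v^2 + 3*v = (v)*(v^2 + 4*v + 3) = v*(v + 1)*(v + 3)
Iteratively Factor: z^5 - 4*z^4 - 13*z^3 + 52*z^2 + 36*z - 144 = (z - 2)*(z^4 - 2*z^3 - 17*z^2 + 18*z + 72) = (z - 3)*(z - 2)*(z^3 + z^2 - 14*z - 24) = (z - 3)*(z - 2)*(z + 2)*(z^2 - z - 12) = (z - 4)*(z - 3)*(z - 2)*(z + 2)*(z + 3)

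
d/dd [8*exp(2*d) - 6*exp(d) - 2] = (16*exp(d) - 6)*exp(d)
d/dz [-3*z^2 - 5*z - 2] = -6*z - 5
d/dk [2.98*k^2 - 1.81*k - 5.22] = 5.96*k - 1.81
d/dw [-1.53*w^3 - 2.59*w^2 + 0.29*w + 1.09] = -4.59*w^2 - 5.18*w + 0.29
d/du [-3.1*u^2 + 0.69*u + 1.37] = 0.69 - 6.2*u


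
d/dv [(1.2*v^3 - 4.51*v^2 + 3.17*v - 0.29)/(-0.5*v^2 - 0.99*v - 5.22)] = (-0.6*v^4 - 2.376*v^3 - 12.7421*v^2 + 46.7944*v - 16.8345)/(0.25*v^4 + 0.99*v^3 + 6.2001*v^2 + 10.3356*v + 27.2484)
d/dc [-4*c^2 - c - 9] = -8*c - 1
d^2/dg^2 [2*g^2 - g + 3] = 4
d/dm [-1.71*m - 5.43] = -1.71000000000000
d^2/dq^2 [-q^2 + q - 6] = -2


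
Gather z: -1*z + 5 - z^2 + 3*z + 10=-z^2 + 2*z + 15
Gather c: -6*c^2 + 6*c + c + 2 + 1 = -6*c^2 + 7*c + 3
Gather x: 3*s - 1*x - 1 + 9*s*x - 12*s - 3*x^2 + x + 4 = 9*s*x - 9*s - 3*x^2 + 3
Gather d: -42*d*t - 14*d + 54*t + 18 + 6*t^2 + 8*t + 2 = d*(-42*t - 14) + 6*t^2 + 62*t + 20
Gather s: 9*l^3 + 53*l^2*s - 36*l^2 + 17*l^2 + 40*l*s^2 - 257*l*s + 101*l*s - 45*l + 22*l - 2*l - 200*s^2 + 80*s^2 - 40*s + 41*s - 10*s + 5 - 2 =9*l^3 - 19*l^2 - 25*l + s^2*(40*l - 120) + s*(53*l^2 - 156*l - 9) + 3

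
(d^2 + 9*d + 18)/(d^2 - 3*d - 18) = (d + 6)/(d - 6)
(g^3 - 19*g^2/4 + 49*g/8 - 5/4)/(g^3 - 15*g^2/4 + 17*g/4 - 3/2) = (8*g^2 - 22*g + 5)/(2*(4*g^2 - 7*g + 3))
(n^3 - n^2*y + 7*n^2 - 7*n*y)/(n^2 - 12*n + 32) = n*(n^2 - n*y + 7*n - 7*y)/(n^2 - 12*n + 32)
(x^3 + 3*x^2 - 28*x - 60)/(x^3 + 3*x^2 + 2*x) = (x^2 + x - 30)/(x*(x + 1))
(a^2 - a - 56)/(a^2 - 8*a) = (a + 7)/a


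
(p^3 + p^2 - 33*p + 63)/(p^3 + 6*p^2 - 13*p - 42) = (p - 3)/(p + 2)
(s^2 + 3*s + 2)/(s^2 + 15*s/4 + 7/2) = 4*(s + 1)/(4*s + 7)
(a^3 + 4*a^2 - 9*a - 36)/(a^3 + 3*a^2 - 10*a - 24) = (a + 3)/(a + 2)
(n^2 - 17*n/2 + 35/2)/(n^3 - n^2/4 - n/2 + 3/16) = 8*(2*n^2 - 17*n + 35)/(16*n^3 - 4*n^2 - 8*n + 3)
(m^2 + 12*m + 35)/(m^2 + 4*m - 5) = (m + 7)/(m - 1)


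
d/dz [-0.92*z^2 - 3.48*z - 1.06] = -1.84*z - 3.48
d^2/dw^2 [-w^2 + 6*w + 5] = -2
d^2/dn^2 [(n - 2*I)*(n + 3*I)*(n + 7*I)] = 6*n + 16*I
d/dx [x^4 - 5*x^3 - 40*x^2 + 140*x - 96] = 4*x^3 - 15*x^2 - 80*x + 140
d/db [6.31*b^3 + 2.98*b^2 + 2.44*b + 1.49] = 18.93*b^2 + 5.96*b + 2.44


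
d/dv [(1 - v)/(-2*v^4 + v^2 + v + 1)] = (2*v^4 - v^2 - v + (v - 1)*(-8*v^3 + 2*v + 1) - 1)/(-2*v^4 + v^2 + v + 1)^2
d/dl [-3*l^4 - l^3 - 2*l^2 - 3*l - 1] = -12*l^3 - 3*l^2 - 4*l - 3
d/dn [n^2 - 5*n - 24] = 2*n - 5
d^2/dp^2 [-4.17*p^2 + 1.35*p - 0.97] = -8.34000000000000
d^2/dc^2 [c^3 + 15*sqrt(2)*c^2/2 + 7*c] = 6*c + 15*sqrt(2)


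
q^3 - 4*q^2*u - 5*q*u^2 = q*(q - 5*u)*(q + u)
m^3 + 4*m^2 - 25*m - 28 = (m - 4)*(m + 1)*(m + 7)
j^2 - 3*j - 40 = (j - 8)*(j + 5)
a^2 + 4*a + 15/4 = (a + 3/2)*(a + 5/2)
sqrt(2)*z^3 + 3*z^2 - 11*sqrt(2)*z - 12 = (z - 2*sqrt(2))*(z + 3*sqrt(2))*(sqrt(2)*z + 1)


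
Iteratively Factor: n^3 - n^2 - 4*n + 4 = (n + 2)*(n^2 - 3*n + 2) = (n - 1)*(n + 2)*(n - 2)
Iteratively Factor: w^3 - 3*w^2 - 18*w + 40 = (w - 2)*(w^2 - w - 20) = (w - 2)*(w + 4)*(w - 5)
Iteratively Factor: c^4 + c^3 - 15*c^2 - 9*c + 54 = (c - 3)*(c^3 + 4*c^2 - 3*c - 18) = (c - 3)*(c + 3)*(c^2 + c - 6) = (c - 3)*(c - 2)*(c + 3)*(c + 3)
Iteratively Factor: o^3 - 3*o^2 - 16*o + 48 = (o - 3)*(o^2 - 16) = (o - 4)*(o - 3)*(o + 4)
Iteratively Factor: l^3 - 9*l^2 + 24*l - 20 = (l - 2)*(l^2 - 7*l + 10) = (l - 5)*(l - 2)*(l - 2)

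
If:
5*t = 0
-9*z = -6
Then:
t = 0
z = 2/3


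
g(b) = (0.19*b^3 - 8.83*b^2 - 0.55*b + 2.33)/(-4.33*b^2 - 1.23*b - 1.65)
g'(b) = (8.66*b + 1.23)*(0.19*b^3 - 8.83*b^2 - 0.55*b + 2.33)/(-4.33*b^2 - 1.23*b - 1.65)^2 + (0.57*b^2 - 17.66*b - 0.55)/(-4.33*b^2 - 1.23*b - 1.65) = (-0.8227*b^4 - 0.467399999999998*b^3 + 7.5389*b^2 + 49.3168*b + 3.7734)/(18.7489*b^4 + 10.6518*b^3 + 15.8019*b^2 + 4.059*b + 2.7225)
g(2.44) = 1.60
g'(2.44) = 0.14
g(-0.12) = -1.45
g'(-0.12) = -0.83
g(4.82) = 1.70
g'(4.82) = -0.01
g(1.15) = 1.10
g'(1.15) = 0.88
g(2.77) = 1.64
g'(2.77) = 0.10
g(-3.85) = 2.25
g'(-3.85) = -0.06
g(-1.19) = 1.56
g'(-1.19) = -1.13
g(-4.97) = 2.31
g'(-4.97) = -0.05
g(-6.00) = 2.35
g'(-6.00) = -0.04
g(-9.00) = 2.48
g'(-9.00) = -0.04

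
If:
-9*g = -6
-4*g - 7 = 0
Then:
No Solution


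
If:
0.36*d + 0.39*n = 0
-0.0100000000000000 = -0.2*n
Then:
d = -0.05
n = 0.05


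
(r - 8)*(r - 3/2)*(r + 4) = r^3 - 11*r^2/2 - 26*r + 48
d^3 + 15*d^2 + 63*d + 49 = (d + 1)*(d + 7)^2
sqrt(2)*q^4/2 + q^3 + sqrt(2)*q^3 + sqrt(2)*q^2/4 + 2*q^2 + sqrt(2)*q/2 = q*(q + sqrt(2)/2)^2*(sqrt(2)*q/2 + sqrt(2))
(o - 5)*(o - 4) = o^2 - 9*o + 20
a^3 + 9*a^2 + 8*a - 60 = (a - 2)*(a + 5)*(a + 6)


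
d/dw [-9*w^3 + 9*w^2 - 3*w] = -27*w^2 + 18*w - 3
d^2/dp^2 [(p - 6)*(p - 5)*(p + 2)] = 6*p - 18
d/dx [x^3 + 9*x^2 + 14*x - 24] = 3*x^2 + 18*x + 14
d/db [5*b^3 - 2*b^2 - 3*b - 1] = 15*b^2 - 4*b - 3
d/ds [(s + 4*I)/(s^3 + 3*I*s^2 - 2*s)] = (s*(s^2 + 3*I*s - 2) - (s + 4*I)*(3*s^2 + 6*I*s - 2))/(s^2*(s^2 + 3*I*s - 2)^2)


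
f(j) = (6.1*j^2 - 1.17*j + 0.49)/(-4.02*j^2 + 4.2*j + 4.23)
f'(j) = (8.04*j - 4.2)*(6.1*j^2 - 1.17*j + 0.49)/(-4.02*j^2 + 4.2*j + 4.23)^2 + (12.2*j - 1.17)/(-4.02*j^2 + 4.2*j + 4.23)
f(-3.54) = -1.33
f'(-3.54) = 0.02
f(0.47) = 0.24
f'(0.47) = 0.84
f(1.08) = 1.56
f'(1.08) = 4.66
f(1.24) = 2.58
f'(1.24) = 8.86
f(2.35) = -3.88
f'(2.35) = 3.64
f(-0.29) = 0.50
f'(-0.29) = -2.99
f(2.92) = -2.76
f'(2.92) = 1.05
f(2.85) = -2.84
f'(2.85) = 1.19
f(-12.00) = -1.43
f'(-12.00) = 0.01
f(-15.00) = -1.44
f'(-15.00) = 0.00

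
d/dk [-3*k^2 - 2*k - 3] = -6*k - 2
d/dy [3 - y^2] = -2*y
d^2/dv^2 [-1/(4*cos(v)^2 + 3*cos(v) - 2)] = (64*sin(v)^4 - 73*sin(v)^2 - 39*cos(v) + 9*cos(3*v) - 25)/(-4*sin(v)^2 + 3*cos(v) + 2)^3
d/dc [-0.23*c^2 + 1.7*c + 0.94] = 1.7 - 0.46*c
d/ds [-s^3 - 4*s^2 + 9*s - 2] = -3*s^2 - 8*s + 9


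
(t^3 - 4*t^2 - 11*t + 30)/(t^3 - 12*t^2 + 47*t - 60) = (t^2 + t - 6)/(t^2 - 7*t + 12)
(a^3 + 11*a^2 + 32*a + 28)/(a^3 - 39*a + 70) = (a^2 + 4*a + 4)/(a^2 - 7*a + 10)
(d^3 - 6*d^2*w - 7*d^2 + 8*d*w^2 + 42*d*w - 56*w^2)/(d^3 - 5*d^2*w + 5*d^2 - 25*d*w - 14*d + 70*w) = (d^3 - 6*d^2*w - 7*d^2 + 8*d*w^2 + 42*d*w - 56*w^2)/(d^3 - 5*d^2*w + 5*d^2 - 25*d*w - 14*d + 70*w)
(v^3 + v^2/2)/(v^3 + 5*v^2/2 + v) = v/(v + 2)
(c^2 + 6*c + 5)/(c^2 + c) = (c + 5)/c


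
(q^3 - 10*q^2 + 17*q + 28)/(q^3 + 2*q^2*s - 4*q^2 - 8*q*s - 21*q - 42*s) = (q^2 - 3*q - 4)/(q^2 + 2*q*s + 3*q + 6*s)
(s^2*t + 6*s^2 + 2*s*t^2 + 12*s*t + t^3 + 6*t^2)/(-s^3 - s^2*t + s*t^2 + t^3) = (-t - 6)/(s - t)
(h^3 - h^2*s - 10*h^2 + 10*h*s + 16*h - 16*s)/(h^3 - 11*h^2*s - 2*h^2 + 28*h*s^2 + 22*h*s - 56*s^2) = (h^2 - h*s - 8*h + 8*s)/(h^2 - 11*h*s + 28*s^2)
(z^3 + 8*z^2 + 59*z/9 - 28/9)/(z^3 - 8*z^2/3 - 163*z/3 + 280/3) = (9*z^2 + 9*z - 4)/(3*(3*z^2 - 29*z + 40))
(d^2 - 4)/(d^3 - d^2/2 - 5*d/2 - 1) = 2*(d + 2)/(2*d^2 + 3*d + 1)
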